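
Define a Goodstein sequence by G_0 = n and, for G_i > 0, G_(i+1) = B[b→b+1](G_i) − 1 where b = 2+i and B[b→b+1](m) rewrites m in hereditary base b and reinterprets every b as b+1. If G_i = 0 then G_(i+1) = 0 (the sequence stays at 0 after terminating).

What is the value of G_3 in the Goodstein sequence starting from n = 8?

G_0 = 8. HB_2(8) = 2^(2 + 1). Bump = 81. G_1 = 80.
G_1 = 80. HB_3(80) = 2·3^3 + 2·3^2 + 2·3 + 2. Bump = 554. G_2 = 553.
G_2 = 553. HB_4(553) = 2·4^4 + 2·4^2 + 2·4 + 1. Bump = 6311. G_3 = 6310.
G_3 = 6310. HB_5(6310) = 2·5^5 + 2·5^2 + 2·5. Bump = 93396. G_4 = 93395.

6310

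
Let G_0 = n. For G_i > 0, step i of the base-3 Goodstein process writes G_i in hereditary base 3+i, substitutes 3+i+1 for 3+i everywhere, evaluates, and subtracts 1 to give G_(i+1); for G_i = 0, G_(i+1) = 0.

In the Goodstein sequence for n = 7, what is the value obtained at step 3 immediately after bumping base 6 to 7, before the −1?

10

base 3: 7 = 2·3 + 1; at 4: 2·4 + 1 = 9; next = 8
base 4: 8 = 2·4; at 5: 2·5 = 10; next = 9
base 5: 9 = 5 + 4; at 6: 6 + 4 = 10; next = 9
base 6: 9 = 6 + 3; at 7: 7 + 3 = 10; next = 9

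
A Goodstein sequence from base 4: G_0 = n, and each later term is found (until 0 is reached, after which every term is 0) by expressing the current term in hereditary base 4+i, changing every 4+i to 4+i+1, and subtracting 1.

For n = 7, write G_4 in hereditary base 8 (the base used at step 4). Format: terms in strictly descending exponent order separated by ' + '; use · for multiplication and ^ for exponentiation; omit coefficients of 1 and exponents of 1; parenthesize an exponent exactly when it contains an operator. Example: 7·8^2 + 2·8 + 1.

7 —HB4→ 4 + 3 —bump→ 5 + 3 = 8 —(−1)→ 7
7 —HB5→ 5 + 2 —bump→ 6 + 2 = 8 —(−1)→ 7
7 —HB6→ 6 + 1 —bump→ 7 + 1 = 8 —(−1)→ 7
7 —HB7→ 7 —bump→ 8 = 8 —(−1)→ 7

7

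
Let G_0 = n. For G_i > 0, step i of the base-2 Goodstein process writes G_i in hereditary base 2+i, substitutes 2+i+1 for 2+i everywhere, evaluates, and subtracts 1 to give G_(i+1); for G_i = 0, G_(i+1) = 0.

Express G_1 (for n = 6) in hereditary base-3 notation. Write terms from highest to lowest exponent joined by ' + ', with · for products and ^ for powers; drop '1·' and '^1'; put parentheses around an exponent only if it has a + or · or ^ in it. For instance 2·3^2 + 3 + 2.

6 —HB2→ 2^2 + 2 —bump→ 3^3 + 3 = 30 —(−1)→ 29
29 —HB3→ 3^3 + 2 —bump→ 4^4 + 2 = 258 —(−1)→ 257

3^3 + 2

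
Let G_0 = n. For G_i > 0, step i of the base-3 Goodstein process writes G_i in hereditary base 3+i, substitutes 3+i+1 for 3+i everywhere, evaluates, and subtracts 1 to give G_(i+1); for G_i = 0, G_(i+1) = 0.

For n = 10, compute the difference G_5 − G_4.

3

G_0 = 10. HB_3(10) = 3^2 + 1. Bump = 17. G_1 = 16.
G_1 = 16. HB_4(16) = 4^2. Bump = 25. G_2 = 24.
G_2 = 24. HB_5(24) = 4·5 + 4. Bump = 28. G_3 = 27.
G_3 = 27. HB_6(27) = 4·6 + 3. Bump = 31. G_4 = 30.
G_4 = 30. HB_7(30) = 4·7 + 2. Bump = 34. G_5 = 33.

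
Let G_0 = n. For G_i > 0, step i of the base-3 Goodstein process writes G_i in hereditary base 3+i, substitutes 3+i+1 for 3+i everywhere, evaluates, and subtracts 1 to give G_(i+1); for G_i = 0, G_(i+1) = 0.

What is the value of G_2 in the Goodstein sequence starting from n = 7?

base 3: 7 = 2·3 + 1; at 4: 2·4 + 1 = 9; next = 8
base 4: 8 = 2·4; at 5: 2·5 = 10; next = 9
base 5: 9 = 5 + 4; at 6: 6 + 4 = 10; next = 9

9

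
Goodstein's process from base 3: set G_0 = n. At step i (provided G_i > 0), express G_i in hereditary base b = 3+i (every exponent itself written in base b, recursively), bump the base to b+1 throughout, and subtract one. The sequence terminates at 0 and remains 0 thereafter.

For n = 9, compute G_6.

G_0 = 9. HB_3(9) = 3^2. Bump = 16. G_1 = 15.
G_1 = 15. HB_4(15) = 3·4 + 3. Bump = 18. G_2 = 17.
G_2 = 17. HB_5(17) = 3·5 + 2. Bump = 20. G_3 = 19.
G_3 = 19. HB_6(19) = 3·6 + 1. Bump = 22. G_4 = 21.
G_4 = 21. HB_7(21) = 3·7. Bump = 24. G_5 = 23.
G_5 = 23. HB_8(23) = 2·8 + 7. Bump = 25. G_6 = 24.
G_6 = 24. HB_9(24) = 2·9 + 6. Bump = 26. G_7 = 25.

24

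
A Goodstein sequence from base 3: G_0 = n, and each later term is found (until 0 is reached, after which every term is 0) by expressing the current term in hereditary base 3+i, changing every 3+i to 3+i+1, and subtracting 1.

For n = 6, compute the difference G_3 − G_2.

0

[0] 6 ≡ 2·3 (base 3). Lift 4: 8. −1: 7.
[1] 7 ≡ 4 + 3 (base 4). Lift 5: 8. −1: 7.
[2] 7 ≡ 5 + 2 (base 5). Lift 6: 8. −1: 7.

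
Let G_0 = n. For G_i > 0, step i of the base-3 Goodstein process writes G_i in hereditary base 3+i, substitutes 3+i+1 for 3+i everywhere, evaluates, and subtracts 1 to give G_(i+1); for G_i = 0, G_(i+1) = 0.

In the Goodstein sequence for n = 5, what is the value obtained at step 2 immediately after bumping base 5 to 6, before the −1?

[0] 5 ≡ 3 + 2 (base 3). Lift 4: 6. −1: 5.
[1] 5 ≡ 4 + 1 (base 4). Lift 5: 6. −1: 5.

6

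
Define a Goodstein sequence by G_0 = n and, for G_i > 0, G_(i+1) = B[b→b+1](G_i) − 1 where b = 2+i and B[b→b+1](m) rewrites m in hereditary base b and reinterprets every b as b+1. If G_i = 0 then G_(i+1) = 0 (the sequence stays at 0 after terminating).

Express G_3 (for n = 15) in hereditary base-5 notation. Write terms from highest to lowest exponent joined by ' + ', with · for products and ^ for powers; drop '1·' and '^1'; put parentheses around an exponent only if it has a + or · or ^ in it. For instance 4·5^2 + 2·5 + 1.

base 2: 15 = 2^(2 + 1) + 2^2 + 2 + 1; at 3: 3^(3 + 1) + 3^3 + 3 + 1 = 112; next = 111
base 3: 111 = 3^(3 + 1) + 3^3 + 3; at 4: 4^(4 + 1) + 4^4 + 4 = 1284; next = 1283
base 4: 1283 = 4^(4 + 1) + 4^4 + 3; at 5: 5^(5 + 1) + 5^5 + 3 = 18753; next = 18752
base 5: 18752 = 5^(5 + 1) + 5^5 + 2; at 6: 6^(6 + 1) + 6^6 + 2 = 326594; next = 326593

5^(5 + 1) + 5^5 + 2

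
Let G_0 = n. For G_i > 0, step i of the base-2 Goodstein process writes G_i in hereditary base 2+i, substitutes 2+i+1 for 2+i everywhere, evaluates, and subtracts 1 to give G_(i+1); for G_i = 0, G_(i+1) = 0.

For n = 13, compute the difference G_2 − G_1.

step 0: 13 = 2^(2 + 1) + 2^2 + 1; sub 3 for 2: 3^(3 + 1) + 3^3 + 1; = 109; G_1 = 109−1 = 108
step 1: 108 = 3^(3 + 1) + 3^3; sub 4 for 3: 4^(4 + 1) + 4^4; = 1280; G_2 = 1280−1 = 1279

1171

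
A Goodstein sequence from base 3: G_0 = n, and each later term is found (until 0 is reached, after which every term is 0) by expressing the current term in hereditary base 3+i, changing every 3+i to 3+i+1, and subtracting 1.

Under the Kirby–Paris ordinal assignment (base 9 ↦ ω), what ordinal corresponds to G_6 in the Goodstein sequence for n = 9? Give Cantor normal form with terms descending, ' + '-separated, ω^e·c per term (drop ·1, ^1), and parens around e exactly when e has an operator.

ω·2 + 6

G_0=9  [base 3] 3^2  →[3↦4]→  4^2 = 16  −1 ⇒ G_1=15
G_1=15  [base 4] 3·4 + 3  →[4↦5]→  3·5 + 3 = 18  −1 ⇒ G_2=17
G_2=17  [base 5] 3·5 + 2  →[5↦6]→  3·6 + 2 = 20  −1 ⇒ G_3=19
G_3=19  [base 6] 3·6 + 1  →[6↦7]→  3·7 + 1 = 22  −1 ⇒ G_4=21
G_4=21  [base 7] 3·7  →[7↦8]→  3·8 = 24  −1 ⇒ G_5=23
G_5=23  [base 8] 2·8 + 7  →[8↦9]→  2·9 + 7 = 25  −1 ⇒ G_6=24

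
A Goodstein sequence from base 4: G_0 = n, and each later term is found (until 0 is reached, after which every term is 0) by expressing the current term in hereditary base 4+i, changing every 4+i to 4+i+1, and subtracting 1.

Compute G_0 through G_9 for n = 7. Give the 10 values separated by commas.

7, 7, 7, 7, 7, 6, 5, 4, 3, 2

base 4: 7 = 4 + 3; at 5: 5 + 3 = 8; next = 7
base 5: 7 = 5 + 2; at 6: 6 + 2 = 8; next = 7
base 6: 7 = 6 + 1; at 7: 7 + 1 = 8; next = 7
base 7: 7 = 7; at 8: 8 = 8; next = 7
base 8: 7 = 7; at 9: 7 = 7; next = 6
base 9: 6 = 6; at 10: 6 = 6; next = 5
base 10: 5 = 5; at 11: 5 = 5; next = 4
base 11: 4 = 4; at 12: 4 = 4; next = 3
base 12: 3 = 3; at 13: 3 = 3; next = 2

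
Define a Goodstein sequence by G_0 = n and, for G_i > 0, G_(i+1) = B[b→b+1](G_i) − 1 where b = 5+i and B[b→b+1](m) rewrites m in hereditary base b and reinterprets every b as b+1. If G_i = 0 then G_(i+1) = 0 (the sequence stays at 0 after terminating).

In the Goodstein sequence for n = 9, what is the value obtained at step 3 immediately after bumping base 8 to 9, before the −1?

i=0: 9 = 5 + 4 (b=5); 5→6: 6 + 4 = 10; 10−1 = 9
i=1: 9 = 6 + 3 (b=6); 6→7: 7 + 3 = 10; 10−1 = 9
i=2: 9 = 7 + 2 (b=7); 7→8: 8 + 2 = 10; 10−1 = 9

10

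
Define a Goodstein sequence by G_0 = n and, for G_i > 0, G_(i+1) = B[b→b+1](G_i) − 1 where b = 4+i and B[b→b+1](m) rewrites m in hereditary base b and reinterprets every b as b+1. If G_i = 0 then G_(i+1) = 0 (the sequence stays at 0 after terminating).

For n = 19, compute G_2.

(0) 19|_4 = 4^2 + 3 ↦ 5^2 + 3|_5 = 28 ⇒ 27
(1) 27|_5 = 5^2 + 2 ↦ 6^2 + 2|_6 = 38 ⇒ 37
(2) 37|_6 = 6^2 + 1 ↦ 7^2 + 1|_7 = 50 ⇒ 49

37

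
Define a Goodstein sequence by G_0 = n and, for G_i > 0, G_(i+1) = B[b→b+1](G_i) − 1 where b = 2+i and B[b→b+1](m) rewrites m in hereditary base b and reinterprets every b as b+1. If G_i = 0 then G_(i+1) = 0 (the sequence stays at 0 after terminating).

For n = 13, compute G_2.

1279

G_0=13  [base 2] 2^(2 + 1) + 2^2 + 1  →[2↦3]→  3^(3 + 1) + 3^3 + 1 = 109  −1 ⇒ G_1=108
G_1=108  [base 3] 3^(3 + 1) + 3^3  →[3↦4]→  4^(4 + 1) + 4^4 = 1280  −1 ⇒ G_2=1279
G_2=1279  [base 4] 4^(4 + 1) + 3·4^3 + 3·4^2 + 3·4 + 3  →[4↦5]→  5^(5 + 1) + 3·5^3 + 3·5^2 + 3·5 + 3 = 16093  −1 ⇒ G_3=16092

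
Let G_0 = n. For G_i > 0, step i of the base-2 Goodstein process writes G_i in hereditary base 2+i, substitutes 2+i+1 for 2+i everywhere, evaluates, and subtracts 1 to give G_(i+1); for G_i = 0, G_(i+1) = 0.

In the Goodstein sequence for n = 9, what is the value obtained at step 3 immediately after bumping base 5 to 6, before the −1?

140744

G_0=9  [base 2] 2^(2 + 1) + 1  →[2↦3]→  3^(3 + 1) + 1 = 82  −1 ⇒ G_1=81
G_1=81  [base 3] 3^(3 + 1)  →[3↦4]→  4^(4 + 1) = 1024  −1 ⇒ G_2=1023
G_2=1023  [base 4] 3·4^4 + 3·4^3 + 3·4^2 + 3·4 + 3  →[4↦5]→  3·5^5 + 3·5^3 + 3·5^2 + 3·5 + 3 = 9843  −1 ⇒ G_3=9842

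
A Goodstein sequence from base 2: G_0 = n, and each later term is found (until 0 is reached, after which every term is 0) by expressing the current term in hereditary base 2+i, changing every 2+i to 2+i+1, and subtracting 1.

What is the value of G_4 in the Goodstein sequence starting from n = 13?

G_0 = 13. HB_2(13) = 2^(2 + 1) + 2^2 + 1. Bump = 109. G_1 = 108.
G_1 = 108. HB_3(108) = 3^(3 + 1) + 3^3. Bump = 1280. G_2 = 1279.
G_2 = 1279. HB_4(1279) = 4^(4 + 1) + 3·4^3 + 3·4^2 + 3·4 + 3. Bump = 16093. G_3 = 16092.
G_3 = 16092. HB_5(16092) = 5^(5 + 1) + 3·5^3 + 3·5^2 + 3·5 + 2. Bump = 280712. G_4 = 280711.
G_4 = 280711. HB_6(280711) = 6^(6 + 1) + 3·6^3 + 3·6^2 + 3·6 + 1. Bump = 5765999. G_5 = 5765998.

280711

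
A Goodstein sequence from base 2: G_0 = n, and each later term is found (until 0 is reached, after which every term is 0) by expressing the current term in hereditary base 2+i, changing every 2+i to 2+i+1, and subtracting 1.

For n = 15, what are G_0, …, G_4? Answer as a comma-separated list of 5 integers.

i=0: 15 = 2^(2 + 1) + 2^2 + 2 + 1 (b=2); 2→3: 3^(3 + 1) + 3^3 + 3 + 1 = 112; 112−1 = 111
i=1: 111 = 3^(3 + 1) + 3^3 + 3 (b=3); 3→4: 4^(4 + 1) + 4^4 + 4 = 1284; 1284−1 = 1283
i=2: 1283 = 4^(4 + 1) + 4^4 + 3 (b=4); 4→5: 5^(5 + 1) + 5^5 + 3 = 18753; 18753−1 = 18752
i=3: 18752 = 5^(5 + 1) + 5^5 + 2 (b=5); 5→6: 6^(6 + 1) + 6^6 + 2 = 326594; 326594−1 = 326593

15, 111, 1283, 18752, 326593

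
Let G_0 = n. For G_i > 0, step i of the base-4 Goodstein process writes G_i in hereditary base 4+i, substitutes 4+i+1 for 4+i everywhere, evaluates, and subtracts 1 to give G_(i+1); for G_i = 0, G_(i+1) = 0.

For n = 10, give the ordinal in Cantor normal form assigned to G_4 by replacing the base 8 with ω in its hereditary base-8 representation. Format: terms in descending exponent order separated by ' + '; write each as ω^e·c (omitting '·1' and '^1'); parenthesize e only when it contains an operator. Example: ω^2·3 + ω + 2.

base 4: 10 = 2·4 + 2; at 5: 2·5 + 2 = 12; next = 11
base 5: 11 = 2·5 + 1; at 6: 2·6 + 1 = 13; next = 12
base 6: 12 = 2·6; at 7: 2·7 = 14; next = 13
base 7: 13 = 7 + 6; at 8: 8 + 6 = 14; next = 13
base 8: 13 = 8 + 5; at 9: 9 + 5 = 14; next = 13

ω + 5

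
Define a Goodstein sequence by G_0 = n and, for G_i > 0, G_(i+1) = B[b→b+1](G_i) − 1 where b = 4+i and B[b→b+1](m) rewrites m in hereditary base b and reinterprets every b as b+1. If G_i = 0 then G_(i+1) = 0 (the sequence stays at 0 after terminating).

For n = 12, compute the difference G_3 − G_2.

(0) 12|_4 = 3·4 ↦ 3·5|_5 = 15 ⇒ 14
(1) 14|_5 = 2·5 + 4 ↦ 2·6 + 4|_6 = 16 ⇒ 15
(2) 15|_6 = 2·6 + 3 ↦ 2·7 + 3|_7 = 17 ⇒ 16

1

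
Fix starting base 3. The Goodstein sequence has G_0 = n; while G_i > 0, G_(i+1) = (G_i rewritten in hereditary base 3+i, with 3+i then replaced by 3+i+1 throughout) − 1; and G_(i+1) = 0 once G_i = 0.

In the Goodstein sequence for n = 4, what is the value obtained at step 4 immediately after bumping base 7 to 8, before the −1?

(0) 4|_3 = 3 + 1 ↦ 4 + 1|_4 = 5 ⇒ 4
(1) 4|_4 = 4 ↦ 5|_5 = 5 ⇒ 4
(2) 4|_5 = 4 ↦ 4|_6 = 4 ⇒ 3
(3) 3|_6 = 3 ↦ 3|_7 = 3 ⇒ 2
(4) 2|_7 = 2 ↦ 2|_8 = 2 ⇒ 1

2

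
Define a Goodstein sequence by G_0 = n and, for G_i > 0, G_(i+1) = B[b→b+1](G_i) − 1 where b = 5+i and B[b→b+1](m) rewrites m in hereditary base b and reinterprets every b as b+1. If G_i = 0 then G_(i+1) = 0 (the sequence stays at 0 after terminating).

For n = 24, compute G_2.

30

(0) 24|_5 = 4·5 + 4 ↦ 4·6 + 4|_6 = 28 ⇒ 27
(1) 27|_6 = 4·6 + 3 ↦ 4·7 + 3|_7 = 31 ⇒ 30
(2) 30|_7 = 4·7 + 2 ↦ 4·8 + 2|_8 = 34 ⇒ 33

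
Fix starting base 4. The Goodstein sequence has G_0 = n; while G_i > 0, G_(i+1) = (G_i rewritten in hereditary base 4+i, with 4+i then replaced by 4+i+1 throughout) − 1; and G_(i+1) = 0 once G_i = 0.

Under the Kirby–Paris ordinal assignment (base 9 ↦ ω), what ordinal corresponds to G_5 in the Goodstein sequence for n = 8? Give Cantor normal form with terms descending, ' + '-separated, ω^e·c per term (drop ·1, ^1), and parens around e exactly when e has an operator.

base 4: 8 = 2·4; at 5: 2·5 = 10; next = 9
base 5: 9 = 5 + 4; at 6: 6 + 4 = 10; next = 9
base 6: 9 = 6 + 3; at 7: 7 + 3 = 10; next = 9
base 7: 9 = 7 + 2; at 8: 8 + 2 = 10; next = 9
base 8: 9 = 8 + 1; at 9: 9 + 1 = 10; next = 9

ω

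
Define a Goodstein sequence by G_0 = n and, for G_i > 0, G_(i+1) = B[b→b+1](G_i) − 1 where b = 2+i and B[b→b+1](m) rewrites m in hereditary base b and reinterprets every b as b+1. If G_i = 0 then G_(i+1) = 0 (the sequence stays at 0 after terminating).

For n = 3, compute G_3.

2

i=0: 3 = 2 + 1 (b=2); 2→3: 3 + 1 = 4; 4−1 = 3
i=1: 3 = 3 (b=3); 3→4: 4 = 4; 4−1 = 3
i=2: 3 = 3 (b=4); 4→5: 3 = 3; 3−1 = 2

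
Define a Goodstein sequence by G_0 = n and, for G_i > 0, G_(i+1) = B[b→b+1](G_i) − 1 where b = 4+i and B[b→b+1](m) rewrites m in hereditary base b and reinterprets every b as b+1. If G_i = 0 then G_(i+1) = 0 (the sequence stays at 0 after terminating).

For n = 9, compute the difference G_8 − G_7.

0

step 0: 9 = 2·4 + 1; sub 5 for 4: 2·5 + 1; = 11; G_1 = 11−1 = 10
step 1: 10 = 2·5; sub 6 for 5: 2·6; = 12; G_2 = 12−1 = 11
step 2: 11 = 6 + 5; sub 7 for 6: 7 + 5; = 12; G_3 = 12−1 = 11
step 3: 11 = 7 + 4; sub 8 for 7: 8 + 4; = 12; G_4 = 12−1 = 11
step 4: 11 = 8 + 3; sub 9 for 8: 9 + 3; = 12; G_5 = 12−1 = 11
step 5: 11 = 9 + 2; sub 10 for 9: 10 + 2; = 12; G_6 = 12−1 = 11
step 6: 11 = 10 + 1; sub 11 for 10: 11 + 1; = 12; G_7 = 12−1 = 11
step 7: 11 = 11; sub 12 for 11: 12; = 12; G_8 = 12−1 = 11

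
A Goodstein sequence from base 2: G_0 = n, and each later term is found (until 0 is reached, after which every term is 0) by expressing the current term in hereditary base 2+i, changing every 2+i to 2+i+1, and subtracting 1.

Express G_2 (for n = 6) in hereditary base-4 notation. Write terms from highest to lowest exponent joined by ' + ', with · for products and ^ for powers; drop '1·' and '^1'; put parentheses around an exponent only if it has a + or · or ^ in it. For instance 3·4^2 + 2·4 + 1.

(0) 6|_2 = 2^2 + 2 ↦ 3^3 + 3|_3 = 30 ⇒ 29
(1) 29|_3 = 3^3 + 2 ↦ 4^4 + 2|_4 = 258 ⇒ 257
(2) 257|_4 = 4^4 + 1 ↦ 5^5 + 1|_5 = 3126 ⇒ 3125

4^4 + 1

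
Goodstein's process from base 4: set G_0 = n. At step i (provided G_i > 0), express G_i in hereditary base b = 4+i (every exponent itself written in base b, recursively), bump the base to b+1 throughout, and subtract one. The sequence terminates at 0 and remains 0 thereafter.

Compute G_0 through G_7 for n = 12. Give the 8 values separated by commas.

12, 14, 15, 16, 17, 18, 19, 19

step 0: 12 = 3·4; sub 5 for 4: 3·5; = 15; G_1 = 15−1 = 14
step 1: 14 = 2·5 + 4; sub 6 for 5: 2·6 + 4; = 16; G_2 = 16−1 = 15
step 2: 15 = 2·6 + 3; sub 7 for 6: 2·7 + 3; = 17; G_3 = 17−1 = 16
step 3: 16 = 2·7 + 2; sub 8 for 7: 2·8 + 2; = 18; G_4 = 18−1 = 17
step 4: 17 = 2·8 + 1; sub 9 for 8: 2·9 + 1; = 19; G_5 = 19−1 = 18
step 5: 18 = 2·9; sub 10 for 9: 2·10; = 20; G_6 = 20−1 = 19
step 6: 19 = 10 + 9; sub 11 for 10: 11 + 9; = 20; G_7 = 20−1 = 19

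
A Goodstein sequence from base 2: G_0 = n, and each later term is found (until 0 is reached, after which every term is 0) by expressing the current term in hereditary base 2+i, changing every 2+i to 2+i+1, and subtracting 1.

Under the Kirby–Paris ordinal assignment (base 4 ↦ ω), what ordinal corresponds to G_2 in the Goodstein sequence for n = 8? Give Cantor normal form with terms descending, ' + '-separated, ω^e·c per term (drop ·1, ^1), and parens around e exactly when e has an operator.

ω^ω·2 + ω^2·2 + ω·2 + 1

8 —HB2→ 2^(2 + 1) —bump→ 3^(3 + 1) = 81 —(−1)→ 80
80 —HB3→ 2·3^3 + 2·3^2 + 2·3 + 2 —bump→ 2·4^4 + 2·4^2 + 2·4 + 2 = 554 —(−1)→ 553
553 —HB4→ 2·4^4 + 2·4^2 + 2·4 + 1 —bump→ 2·5^5 + 2·5^2 + 2·5 + 1 = 6311 —(−1)→ 6310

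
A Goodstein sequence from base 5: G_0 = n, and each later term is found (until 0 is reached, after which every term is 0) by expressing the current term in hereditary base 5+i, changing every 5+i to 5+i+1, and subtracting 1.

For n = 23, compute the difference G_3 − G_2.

[0] 23 ≡ 4·5 + 3 (base 5). Lift 6: 27. −1: 26.
[1] 26 ≡ 4·6 + 2 (base 6). Lift 7: 30. −1: 29.
[2] 29 ≡ 4·7 + 1 (base 7). Lift 8: 33. −1: 32.

3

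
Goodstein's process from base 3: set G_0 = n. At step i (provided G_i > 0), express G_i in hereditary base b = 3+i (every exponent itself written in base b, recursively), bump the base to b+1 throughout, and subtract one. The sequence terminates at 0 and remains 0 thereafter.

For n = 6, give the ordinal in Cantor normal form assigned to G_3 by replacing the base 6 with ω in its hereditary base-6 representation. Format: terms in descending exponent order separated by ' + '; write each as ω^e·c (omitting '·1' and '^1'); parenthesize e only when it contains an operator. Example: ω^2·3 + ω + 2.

ω + 1

G_0 = 6. HB_3(6) = 2·3. Bump = 8. G_1 = 7.
G_1 = 7. HB_4(7) = 4 + 3. Bump = 8. G_2 = 7.
G_2 = 7. HB_5(7) = 5 + 2. Bump = 8. G_3 = 7.
G_3 = 7. HB_6(7) = 6 + 1. Bump = 8. G_4 = 7.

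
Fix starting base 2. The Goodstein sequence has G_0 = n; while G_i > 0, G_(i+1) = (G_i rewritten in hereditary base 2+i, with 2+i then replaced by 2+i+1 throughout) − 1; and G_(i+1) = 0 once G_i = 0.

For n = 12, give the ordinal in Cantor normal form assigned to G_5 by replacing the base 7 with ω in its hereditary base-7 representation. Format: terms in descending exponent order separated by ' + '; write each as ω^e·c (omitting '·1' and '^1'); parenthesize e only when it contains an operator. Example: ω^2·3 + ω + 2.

12 —HB2→ 2^(2 + 1) + 2^2 —bump→ 3^(3 + 1) + 3^3 = 108 —(−1)→ 107
107 —HB3→ 3^(3 + 1) + 2·3^2 + 2·3 + 2 —bump→ 4^(4 + 1) + 2·4^2 + 2·4 + 2 = 1066 —(−1)→ 1065
1065 —HB4→ 4^(4 + 1) + 2·4^2 + 2·4 + 1 —bump→ 5^(5 + 1) + 2·5^2 + 2·5 + 1 = 15686 —(−1)→ 15685
15685 —HB5→ 5^(5 + 1) + 2·5^2 + 2·5 —bump→ 6^(6 + 1) + 2·6^2 + 2·6 = 280020 —(−1)→ 280019
280019 —HB6→ 6^(6 + 1) + 2·6^2 + 6 + 5 —bump→ 7^(7 + 1) + 2·7^2 + 7 + 5 = 5764911 —(−1)→ 5764910
5764910 —HB7→ 7^(7 + 1) + 2·7^2 + 7 + 4 —bump→ 8^(8 + 1) + 2·8^2 + 8 + 4 = 134217868 —(−1)→ 134217867

ω^(ω + 1) + ω^2·2 + ω + 4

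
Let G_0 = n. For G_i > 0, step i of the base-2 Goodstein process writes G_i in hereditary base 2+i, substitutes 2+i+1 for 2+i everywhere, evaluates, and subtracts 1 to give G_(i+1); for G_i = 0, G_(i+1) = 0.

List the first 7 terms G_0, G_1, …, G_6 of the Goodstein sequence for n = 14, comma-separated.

base 2: 14 = 2^(2 + 1) + 2^2 + 2; at 3: 3^(3 + 1) + 3^3 + 3 = 111; next = 110
base 3: 110 = 3^(3 + 1) + 3^3 + 2; at 4: 4^(4 + 1) + 4^4 + 2 = 1282; next = 1281
base 4: 1281 = 4^(4 + 1) + 4^4 + 1; at 5: 5^(5 + 1) + 5^5 + 1 = 18751; next = 18750
base 5: 18750 = 5^(5 + 1) + 5^5; at 6: 6^(6 + 1) + 6^6 = 326592; next = 326591
base 6: 326591 = 6^(6 + 1) + 5·6^5 + 5·6^4 + 5·6^3 + 5·6^2 + 5·6 + 5; at 7: 7^(7 + 1) + 5·7^5 + 5·7^4 + 5·7^3 + 5·7^2 + 5·7 + 5 = 5862841; next = 5862840
base 7: 5862840 = 7^(7 + 1) + 5·7^5 + 5·7^4 + 5·7^3 + 5·7^2 + 5·7 + 4; at 8: 8^(8 + 1) + 5·8^5 + 5·8^4 + 5·8^3 + 5·8^2 + 5·8 + 4 = 134404972; next = 134404971

14, 110, 1281, 18750, 326591, 5862840, 134404971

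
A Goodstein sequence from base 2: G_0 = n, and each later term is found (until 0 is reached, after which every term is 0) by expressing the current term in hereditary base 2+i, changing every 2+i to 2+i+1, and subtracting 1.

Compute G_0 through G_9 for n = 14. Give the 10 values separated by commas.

14, 110, 1281, 18750, 326591, 5862840, 134404971, 3487116548, 100000555551, 3138429262496

i=0: 14 = 2^(2 + 1) + 2^2 + 2 (b=2); 2→3: 3^(3 + 1) + 3^3 + 3 = 111; 111−1 = 110
i=1: 110 = 3^(3 + 1) + 3^3 + 2 (b=3); 3→4: 4^(4 + 1) + 4^4 + 2 = 1282; 1282−1 = 1281
i=2: 1281 = 4^(4 + 1) + 4^4 + 1 (b=4); 4→5: 5^(5 + 1) + 5^5 + 1 = 18751; 18751−1 = 18750
i=3: 18750 = 5^(5 + 1) + 5^5 (b=5); 5→6: 6^(6 + 1) + 6^6 = 326592; 326592−1 = 326591
i=4: 326591 = 6^(6 + 1) + 5·6^5 + 5·6^4 + 5·6^3 + 5·6^2 + 5·6 + 5 (b=6); 6→7: 7^(7 + 1) + 5·7^5 + 5·7^4 + 5·7^3 + 5·7^2 + 5·7 + 5 = 5862841; 5862841−1 = 5862840
i=5: 5862840 = 7^(7 + 1) + 5·7^5 + 5·7^4 + 5·7^3 + 5·7^2 + 5·7 + 4 (b=7); 7→8: 8^(8 + 1) + 5·8^5 + 5·8^4 + 5·8^3 + 5·8^2 + 5·8 + 4 = 134404972; 134404972−1 = 134404971
i=6: 134404971 = 8^(8 + 1) + 5·8^5 + 5·8^4 + 5·8^3 + 5·8^2 + 5·8 + 3 (b=8); 8→9: 9^(9 + 1) + 5·9^5 + 5·9^4 + 5·9^3 + 5·9^2 + 5·9 + 3 = 3487116549; 3487116549−1 = 3487116548
i=7: 3487116548 = 9^(9 + 1) + 5·9^5 + 5·9^4 + 5·9^3 + 5·9^2 + 5·9 + 2 (b=9); 9→10: 10^(10 + 1) + 5·10^5 + 5·10^4 + 5·10^3 + 5·10^2 + 5·10 + 2 = 100000555552; 100000555552−1 = 100000555551
i=8: 100000555551 = 10^(10 + 1) + 5·10^5 + 5·10^4 + 5·10^3 + 5·10^2 + 5·10 + 1 (b=10); 10→11: 11^(11 + 1) + 5·11^5 + 5·11^4 + 5·11^3 + 5·11^2 + 5·11 + 1 = 3138429262497; 3138429262497−1 = 3138429262496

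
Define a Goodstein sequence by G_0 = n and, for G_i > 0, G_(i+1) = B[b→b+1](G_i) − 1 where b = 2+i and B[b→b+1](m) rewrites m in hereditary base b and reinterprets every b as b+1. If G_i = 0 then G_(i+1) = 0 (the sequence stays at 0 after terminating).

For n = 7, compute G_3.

3127

[0] 7 ≡ 2^2 + 2 + 1 (base 2). Lift 3: 31. −1: 30.
[1] 30 ≡ 3^3 + 3 (base 3). Lift 4: 260. −1: 259.
[2] 259 ≡ 4^4 + 3 (base 4). Lift 5: 3128. −1: 3127.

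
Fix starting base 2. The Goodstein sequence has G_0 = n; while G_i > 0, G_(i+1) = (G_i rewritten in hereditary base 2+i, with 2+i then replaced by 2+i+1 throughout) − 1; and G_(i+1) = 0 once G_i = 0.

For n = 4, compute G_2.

(0) 4|_2 = 2^2 ↦ 3^3|_3 = 27 ⇒ 26
(1) 26|_3 = 2·3^2 + 2·3 + 2 ↦ 2·4^2 + 2·4 + 2|_4 = 42 ⇒ 41
(2) 41|_4 = 2·4^2 + 2·4 + 1 ↦ 2·5^2 + 2·5 + 1|_5 = 61 ⇒ 60

41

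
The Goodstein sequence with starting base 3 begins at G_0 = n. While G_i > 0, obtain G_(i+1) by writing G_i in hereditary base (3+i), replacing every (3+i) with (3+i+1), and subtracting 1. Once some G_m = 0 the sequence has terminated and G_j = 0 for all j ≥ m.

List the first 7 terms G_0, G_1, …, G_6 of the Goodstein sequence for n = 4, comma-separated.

G_0=4  [base 3] 3 + 1  →[3↦4]→  4 + 1 = 5  −1 ⇒ G_1=4
G_1=4  [base 4] 4  →[4↦5]→  5 = 5  −1 ⇒ G_2=4
G_2=4  [base 5] 4  →[5↦6]→  4 = 4  −1 ⇒ G_3=3
G_3=3  [base 6] 3  →[6↦7]→  3 = 3  −1 ⇒ G_4=2
G_4=2  [base 7] 2  →[7↦8]→  2 = 2  −1 ⇒ G_5=1
G_5=1  [base 8] 1  →[8↦9]→  1 = 1  −1 ⇒ G_6=0

4, 4, 4, 3, 2, 1, 0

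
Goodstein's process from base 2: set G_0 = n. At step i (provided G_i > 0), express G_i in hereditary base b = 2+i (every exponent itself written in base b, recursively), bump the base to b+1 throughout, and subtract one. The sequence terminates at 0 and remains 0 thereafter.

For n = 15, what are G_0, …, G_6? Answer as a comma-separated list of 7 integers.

base 2: 15 = 2^(2 + 1) + 2^2 + 2 + 1; at 3: 3^(3 + 1) + 3^3 + 3 + 1 = 112; next = 111
base 3: 111 = 3^(3 + 1) + 3^3 + 3; at 4: 4^(4 + 1) + 4^4 + 4 = 1284; next = 1283
base 4: 1283 = 4^(4 + 1) + 4^4 + 3; at 5: 5^(5 + 1) + 5^5 + 3 = 18753; next = 18752
base 5: 18752 = 5^(5 + 1) + 5^5 + 2; at 6: 6^(6 + 1) + 6^6 + 2 = 326594; next = 326593
base 6: 326593 = 6^(6 + 1) + 6^6 + 1; at 7: 7^(7 + 1) + 7^7 + 1 = 6588345; next = 6588344
base 7: 6588344 = 7^(7 + 1) + 7^7; at 8: 8^(8 + 1) + 8^8 = 150994944; next = 150994943

15, 111, 1283, 18752, 326593, 6588344, 150994943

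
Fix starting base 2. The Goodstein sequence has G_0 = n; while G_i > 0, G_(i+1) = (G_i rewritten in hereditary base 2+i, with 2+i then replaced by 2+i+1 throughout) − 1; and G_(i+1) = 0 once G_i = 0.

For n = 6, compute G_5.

G_0=6  [base 2] 2^2 + 2  →[2↦3]→  3^3 + 3 = 30  −1 ⇒ G_1=29
G_1=29  [base 3] 3^3 + 2  →[3↦4]→  4^4 + 2 = 258  −1 ⇒ G_2=257
G_2=257  [base 4] 4^4 + 1  →[4↦5]→  5^5 + 1 = 3126  −1 ⇒ G_3=3125
G_3=3125  [base 5] 5^5  →[5↦6]→  6^6 = 46656  −1 ⇒ G_4=46655
G_4=46655  [base 6] 5·6^5 + 5·6^4 + 5·6^3 + 5·6^2 + 5·6 + 5  →[6↦7]→  5·7^5 + 5·7^4 + 5·7^3 + 5·7^2 + 5·7 + 5 = 98040  −1 ⇒ G_5=98039
G_5=98039  [base 7] 5·7^5 + 5·7^4 + 5·7^3 + 5·7^2 + 5·7 + 4  →[7↦8]→  5·8^5 + 5·8^4 + 5·8^3 + 5·8^2 + 5·8 + 4 = 187244  −1 ⇒ G_6=187243

98039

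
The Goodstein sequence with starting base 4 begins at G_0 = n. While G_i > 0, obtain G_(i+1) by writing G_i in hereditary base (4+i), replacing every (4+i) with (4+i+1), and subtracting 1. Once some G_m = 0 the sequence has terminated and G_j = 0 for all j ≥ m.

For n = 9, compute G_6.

G_0 = 9. HB_4(9) = 2·4 + 1. Bump = 11. G_1 = 10.
G_1 = 10. HB_5(10) = 2·5. Bump = 12. G_2 = 11.
G_2 = 11. HB_6(11) = 6 + 5. Bump = 12. G_3 = 11.
G_3 = 11. HB_7(11) = 7 + 4. Bump = 12. G_4 = 11.
G_4 = 11. HB_8(11) = 8 + 3. Bump = 12. G_5 = 11.
G_5 = 11. HB_9(11) = 9 + 2. Bump = 12. G_6 = 11.

11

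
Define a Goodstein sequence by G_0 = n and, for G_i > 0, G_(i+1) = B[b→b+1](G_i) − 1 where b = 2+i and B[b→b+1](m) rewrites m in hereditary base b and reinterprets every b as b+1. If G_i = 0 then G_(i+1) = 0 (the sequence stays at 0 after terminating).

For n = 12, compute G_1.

G_0=12  [base 2] 2^(2 + 1) + 2^2  →[2↦3]→  3^(3 + 1) + 3^3 = 108  −1 ⇒ G_1=107
G_1=107  [base 3] 3^(3 + 1) + 2·3^2 + 2·3 + 2  →[3↦4]→  4^(4 + 1) + 2·4^2 + 2·4 + 2 = 1066  −1 ⇒ G_2=1065

107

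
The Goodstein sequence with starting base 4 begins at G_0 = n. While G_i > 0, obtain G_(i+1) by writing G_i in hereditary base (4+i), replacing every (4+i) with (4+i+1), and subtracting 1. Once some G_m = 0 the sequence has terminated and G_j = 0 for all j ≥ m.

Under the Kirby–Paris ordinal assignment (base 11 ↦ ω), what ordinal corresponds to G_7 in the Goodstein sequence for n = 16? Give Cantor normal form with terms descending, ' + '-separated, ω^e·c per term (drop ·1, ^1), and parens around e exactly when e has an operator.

ω·3 + 8

G_0 = 16. HB_4(16) = 4^2. Bump = 25. G_1 = 24.
G_1 = 24. HB_5(24) = 4·5 + 4. Bump = 28. G_2 = 27.
G_2 = 27. HB_6(27) = 4·6 + 3. Bump = 31. G_3 = 30.
G_3 = 30. HB_7(30) = 4·7 + 2. Bump = 34. G_4 = 33.
G_4 = 33. HB_8(33) = 4·8 + 1. Bump = 37. G_5 = 36.
G_5 = 36. HB_9(36) = 4·9. Bump = 40. G_6 = 39.
G_6 = 39. HB_10(39) = 3·10 + 9. Bump = 42. G_7 = 41.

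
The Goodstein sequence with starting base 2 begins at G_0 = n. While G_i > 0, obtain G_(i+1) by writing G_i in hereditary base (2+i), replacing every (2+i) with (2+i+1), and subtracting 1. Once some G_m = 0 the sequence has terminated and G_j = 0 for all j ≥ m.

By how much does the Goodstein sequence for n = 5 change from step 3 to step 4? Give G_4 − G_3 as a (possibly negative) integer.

308

[0] 5 ≡ 2^2 + 1 (base 2). Lift 3: 28. −1: 27.
[1] 27 ≡ 3^3 (base 3). Lift 4: 256. −1: 255.
[2] 255 ≡ 3·4^3 + 3·4^2 + 3·4 + 3 (base 4). Lift 5: 468. −1: 467.
[3] 467 ≡ 3·5^3 + 3·5^2 + 3·5 + 2 (base 5). Lift 6: 776. −1: 775.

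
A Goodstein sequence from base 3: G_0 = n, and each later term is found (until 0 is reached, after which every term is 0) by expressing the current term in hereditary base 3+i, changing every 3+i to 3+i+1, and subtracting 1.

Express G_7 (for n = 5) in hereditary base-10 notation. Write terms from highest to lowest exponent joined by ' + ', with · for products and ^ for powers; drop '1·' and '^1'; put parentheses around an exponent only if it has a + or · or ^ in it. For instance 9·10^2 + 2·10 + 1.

base 3: 5 = 3 + 2; at 4: 4 + 2 = 6; next = 5
base 4: 5 = 4 + 1; at 5: 5 + 1 = 6; next = 5
base 5: 5 = 5; at 6: 6 = 6; next = 5
base 6: 5 = 5; at 7: 5 = 5; next = 4
base 7: 4 = 4; at 8: 4 = 4; next = 3
base 8: 3 = 3; at 9: 3 = 3; next = 2
base 9: 2 = 2; at 10: 2 = 2; next = 1
base 10: 1 = 1; at 11: 1 = 1; next = 0

1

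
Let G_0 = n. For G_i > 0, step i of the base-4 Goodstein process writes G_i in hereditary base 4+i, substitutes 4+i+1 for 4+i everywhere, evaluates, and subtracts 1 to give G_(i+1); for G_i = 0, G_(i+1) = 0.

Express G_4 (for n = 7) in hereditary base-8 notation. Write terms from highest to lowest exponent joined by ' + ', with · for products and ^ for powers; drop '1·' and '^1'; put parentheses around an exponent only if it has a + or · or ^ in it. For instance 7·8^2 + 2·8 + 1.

7

7 —HB4→ 4 + 3 —bump→ 5 + 3 = 8 —(−1)→ 7
7 —HB5→ 5 + 2 —bump→ 6 + 2 = 8 —(−1)→ 7
7 —HB6→ 6 + 1 —bump→ 7 + 1 = 8 —(−1)→ 7
7 —HB7→ 7 —bump→ 8 = 8 —(−1)→ 7
7 —HB8→ 7 —bump→ 7 = 7 —(−1)→ 6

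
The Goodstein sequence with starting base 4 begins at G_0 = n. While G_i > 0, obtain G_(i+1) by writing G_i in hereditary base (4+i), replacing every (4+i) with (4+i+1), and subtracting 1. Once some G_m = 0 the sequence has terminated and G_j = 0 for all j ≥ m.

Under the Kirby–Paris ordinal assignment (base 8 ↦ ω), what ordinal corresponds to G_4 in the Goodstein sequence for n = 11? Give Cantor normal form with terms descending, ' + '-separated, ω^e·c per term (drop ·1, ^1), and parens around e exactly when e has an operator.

ω + 7

(0) 11|_4 = 2·4 + 3 ↦ 2·5 + 3|_5 = 13 ⇒ 12
(1) 12|_5 = 2·5 + 2 ↦ 2·6 + 2|_6 = 14 ⇒ 13
(2) 13|_6 = 2·6 + 1 ↦ 2·7 + 1|_7 = 15 ⇒ 14
(3) 14|_7 = 2·7 ↦ 2·8|_8 = 16 ⇒ 15
(4) 15|_8 = 8 + 7 ↦ 9 + 7|_9 = 16 ⇒ 15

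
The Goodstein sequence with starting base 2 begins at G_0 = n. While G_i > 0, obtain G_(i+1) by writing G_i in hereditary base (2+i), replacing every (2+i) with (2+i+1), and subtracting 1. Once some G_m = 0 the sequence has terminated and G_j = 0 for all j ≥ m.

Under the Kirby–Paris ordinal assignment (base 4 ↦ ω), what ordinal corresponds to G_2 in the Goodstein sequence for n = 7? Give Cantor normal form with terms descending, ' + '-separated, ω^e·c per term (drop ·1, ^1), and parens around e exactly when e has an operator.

(0) 7|_2 = 2^2 + 2 + 1 ↦ 3^3 + 3 + 1|_3 = 31 ⇒ 30
(1) 30|_3 = 3^3 + 3 ↦ 4^4 + 4|_4 = 260 ⇒ 259

ω^ω + 3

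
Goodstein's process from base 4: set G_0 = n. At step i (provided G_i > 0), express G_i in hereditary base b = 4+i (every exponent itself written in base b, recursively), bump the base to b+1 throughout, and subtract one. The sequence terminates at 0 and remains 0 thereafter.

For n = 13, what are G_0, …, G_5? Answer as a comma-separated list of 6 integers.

13 —HB4→ 3·4 + 1 —bump→ 3·5 + 1 = 16 —(−1)→ 15
15 —HB5→ 3·5 —bump→ 3·6 = 18 —(−1)→ 17
17 —HB6→ 2·6 + 5 —bump→ 2·7 + 5 = 19 —(−1)→ 18
18 —HB7→ 2·7 + 4 —bump→ 2·8 + 4 = 20 —(−1)→ 19
19 —HB8→ 2·8 + 3 —bump→ 2·9 + 3 = 21 —(−1)→ 20

13, 15, 17, 18, 19, 20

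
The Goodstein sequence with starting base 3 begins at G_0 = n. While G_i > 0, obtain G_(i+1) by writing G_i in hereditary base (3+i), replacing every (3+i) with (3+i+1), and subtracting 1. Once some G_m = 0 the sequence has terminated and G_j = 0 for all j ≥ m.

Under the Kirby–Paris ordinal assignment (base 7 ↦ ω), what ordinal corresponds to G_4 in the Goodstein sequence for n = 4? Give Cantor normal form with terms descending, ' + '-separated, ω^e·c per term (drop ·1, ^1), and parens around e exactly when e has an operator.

(0) 4|_3 = 3 + 1 ↦ 4 + 1|_4 = 5 ⇒ 4
(1) 4|_4 = 4 ↦ 5|_5 = 5 ⇒ 4
(2) 4|_5 = 4 ↦ 4|_6 = 4 ⇒ 3
(3) 3|_6 = 3 ↦ 3|_7 = 3 ⇒ 2
(4) 2|_7 = 2 ↦ 2|_8 = 2 ⇒ 1

2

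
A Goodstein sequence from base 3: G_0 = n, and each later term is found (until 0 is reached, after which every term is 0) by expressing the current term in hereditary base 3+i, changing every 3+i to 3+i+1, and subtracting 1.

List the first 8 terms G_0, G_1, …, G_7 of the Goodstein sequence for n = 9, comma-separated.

G_0 = 9. HB_3(9) = 3^2. Bump = 16. G_1 = 15.
G_1 = 15. HB_4(15) = 3·4 + 3. Bump = 18. G_2 = 17.
G_2 = 17. HB_5(17) = 3·5 + 2. Bump = 20. G_3 = 19.
G_3 = 19. HB_6(19) = 3·6 + 1. Bump = 22. G_4 = 21.
G_4 = 21. HB_7(21) = 3·7. Bump = 24. G_5 = 23.
G_5 = 23. HB_8(23) = 2·8 + 7. Bump = 25. G_6 = 24.
G_6 = 24. HB_9(24) = 2·9 + 6. Bump = 26. G_7 = 25.

9, 15, 17, 19, 21, 23, 24, 25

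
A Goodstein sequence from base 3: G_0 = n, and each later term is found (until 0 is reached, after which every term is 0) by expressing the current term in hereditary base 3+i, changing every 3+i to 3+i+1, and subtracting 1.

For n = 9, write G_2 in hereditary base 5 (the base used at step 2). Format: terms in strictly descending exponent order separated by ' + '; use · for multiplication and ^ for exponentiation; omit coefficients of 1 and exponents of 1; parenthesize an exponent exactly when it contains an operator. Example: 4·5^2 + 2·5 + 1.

step 0: 9 = 3^2; sub 4 for 3: 4^2; = 16; G_1 = 16−1 = 15
step 1: 15 = 3·4 + 3; sub 5 for 4: 3·5 + 3; = 18; G_2 = 18−1 = 17
step 2: 17 = 3·5 + 2; sub 6 for 5: 3·6 + 2; = 20; G_3 = 20−1 = 19

3·5 + 2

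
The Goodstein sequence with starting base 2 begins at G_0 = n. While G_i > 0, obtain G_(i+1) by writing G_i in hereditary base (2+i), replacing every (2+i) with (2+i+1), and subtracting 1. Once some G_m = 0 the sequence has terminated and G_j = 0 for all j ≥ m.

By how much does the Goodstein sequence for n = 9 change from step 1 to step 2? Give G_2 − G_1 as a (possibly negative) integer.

942

(0) 9|_2 = 2^(2 + 1) + 1 ↦ 3^(3 + 1) + 1|_3 = 82 ⇒ 81
(1) 81|_3 = 3^(3 + 1) ↦ 4^(4 + 1)|_4 = 1024 ⇒ 1023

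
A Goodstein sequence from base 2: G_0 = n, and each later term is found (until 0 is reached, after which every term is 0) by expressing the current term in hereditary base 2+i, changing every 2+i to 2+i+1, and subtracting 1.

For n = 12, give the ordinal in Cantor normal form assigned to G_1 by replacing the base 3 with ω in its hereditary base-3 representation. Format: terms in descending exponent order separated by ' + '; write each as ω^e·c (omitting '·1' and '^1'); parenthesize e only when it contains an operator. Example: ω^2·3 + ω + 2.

ω^(ω + 1) + ω^2·2 + ω·2 + 2

(0) 12|_2 = 2^(2 + 1) + 2^2 ↦ 3^(3 + 1) + 3^3|_3 = 108 ⇒ 107
(1) 107|_3 = 3^(3 + 1) + 2·3^2 + 2·3 + 2 ↦ 4^(4 + 1) + 2·4^2 + 2·4 + 2|_4 = 1066 ⇒ 1065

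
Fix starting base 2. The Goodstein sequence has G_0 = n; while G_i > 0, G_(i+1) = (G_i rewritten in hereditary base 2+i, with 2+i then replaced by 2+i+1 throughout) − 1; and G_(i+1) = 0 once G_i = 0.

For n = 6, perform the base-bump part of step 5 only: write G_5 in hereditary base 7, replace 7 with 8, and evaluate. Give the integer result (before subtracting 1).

187244

i=0: 6 = 2^2 + 2 (b=2); 2→3: 3^3 + 3 = 30; 30−1 = 29
i=1: 29 = 3^3 + 2 (b=3); 3→4: 4^4 + 2 = 258; 258−1 = 257
i=2: 257 = 4^4 + 1 (b=4); 4→5: 5^5 + 1 = 3126; 3126−1 = 3125
i=3: 3125 = 5^5 (b=5); 5→6: 6^6 = 46656; 46656−1 = 46655
i=4: 46655 = 5·6^5 + 5·6^4 + 5·6^3 + 5·6^2 + 5·6 + 5 (b=6); 6→7: 5·7^5 + 5·7^4 + 5·7^3 + 5·7^2 + 5·7 + 5 = 98040; 98040−1 = 98039
i=5: 98039 = 5·7^5 + 5·7^4 + 5·7^3 + 5·7^2 + 5·7 + 4 (b=7); 7→8: 5·8^5 + 5·8^4 + 5·8^3 + 5·8^2 + 5·8 + 4 = 187244; 187244−1 = 187243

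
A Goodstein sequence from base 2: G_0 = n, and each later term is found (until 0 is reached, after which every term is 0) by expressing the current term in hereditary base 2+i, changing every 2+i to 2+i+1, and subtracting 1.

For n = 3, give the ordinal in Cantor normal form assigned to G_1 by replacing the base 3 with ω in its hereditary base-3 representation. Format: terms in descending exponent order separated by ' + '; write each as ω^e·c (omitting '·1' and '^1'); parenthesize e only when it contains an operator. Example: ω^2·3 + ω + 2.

ω

(0) 3|_2 = 2 + 1 ↦ 3 + 1|_3 = 4 ⇒ 3
(1) 3|_3 = 3 ↦ 4|_4 = 4 ⇒ 3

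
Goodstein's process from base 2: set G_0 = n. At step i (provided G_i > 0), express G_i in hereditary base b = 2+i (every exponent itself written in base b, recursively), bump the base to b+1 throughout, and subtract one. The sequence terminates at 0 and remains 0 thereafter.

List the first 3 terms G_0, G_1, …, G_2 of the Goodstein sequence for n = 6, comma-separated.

i=0: 6 = 2^2 + 2 (b=2); 2→3: 3^3 + 3 = 30; 30−1 = 29
i=1: 29 = 3^3 + 2 (b=3); 3→4: 4^4 + 2 = 258; 258−1 = 257

6, 29, 257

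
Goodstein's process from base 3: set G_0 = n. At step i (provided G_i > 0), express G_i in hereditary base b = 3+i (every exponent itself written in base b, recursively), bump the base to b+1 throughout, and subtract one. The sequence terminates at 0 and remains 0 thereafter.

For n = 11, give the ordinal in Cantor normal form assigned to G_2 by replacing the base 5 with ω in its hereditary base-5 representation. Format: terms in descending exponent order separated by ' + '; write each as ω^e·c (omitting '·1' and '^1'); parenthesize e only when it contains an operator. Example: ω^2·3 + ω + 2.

[0] 11 ≡ 3^2 + 2 (base 3). Lift 4: 18. −1: 17.
[1] 17 ≡ 4^2 + 1 (base 4). Lift 5: 26. −1: 25.
[2] 25 ≡ 5^2 (base 5). Lift 6: 36. −1: 35.

ω^2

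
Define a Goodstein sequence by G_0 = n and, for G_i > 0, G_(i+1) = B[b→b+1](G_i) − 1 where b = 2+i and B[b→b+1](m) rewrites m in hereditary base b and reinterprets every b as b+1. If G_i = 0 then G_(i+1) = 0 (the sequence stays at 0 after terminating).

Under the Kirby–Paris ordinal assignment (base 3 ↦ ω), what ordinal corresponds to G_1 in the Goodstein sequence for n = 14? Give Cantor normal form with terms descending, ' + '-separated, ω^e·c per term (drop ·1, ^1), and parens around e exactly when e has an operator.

ω^(ω + 1) + ω^ω + 2

i=0: 14 = 2^(2 + 1) + 2^2 + 2 (b=2); 2→3: 3^(3 + 1) + 3^3 + 3 = 111; 111−1 = 110
i=1: 110 = 3^(3 + 1) + 3^3 + 2 (b=3); 3→4: 4^(4 + 1) + 4^4 + 2 = 1282; 1282−1 = 1281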